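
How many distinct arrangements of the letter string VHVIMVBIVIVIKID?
15! / (1! × 5! × 5! × 1! × 1! × 1! × 1!) = 90810720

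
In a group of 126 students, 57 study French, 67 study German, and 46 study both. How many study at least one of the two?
|A∪B| = |A| + |B| - |A∩B| = 57 + 67 - 46 = 78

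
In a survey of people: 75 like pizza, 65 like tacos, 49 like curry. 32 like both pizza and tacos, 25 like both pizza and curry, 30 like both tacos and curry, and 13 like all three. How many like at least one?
|A∪B∪C| = 75+65+49-32-25-30+13 = 115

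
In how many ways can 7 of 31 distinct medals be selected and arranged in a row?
P(31,7) = 31!/(31-7)! = 13253058000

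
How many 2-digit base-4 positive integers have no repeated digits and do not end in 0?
Last digit: 3 nonzero choices. First digit: 2 (nonzero, ≠last). Middle 0: P(2,0) = 1. Total = 6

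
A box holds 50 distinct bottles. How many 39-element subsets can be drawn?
C(50,39) = 50!/(39!×11!) = 37353738800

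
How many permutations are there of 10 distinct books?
10! = 3628800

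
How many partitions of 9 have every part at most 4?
Let r_j(i) = number of partitions of i into parts ≤ j, for i = 0..9. r_1(i) = 1 for all i; r_j(i) = r_{j-1}(i) + r_j(i-j). Rows j = 2..4: ≤2: 1 1 2 2 3 3 4 4 5 5; ≤3: 1 1 2 3 4 5 7 8 10 12; ≤4: 1 1 2 3 5 6 9 11 15 18. r_4(9) = 18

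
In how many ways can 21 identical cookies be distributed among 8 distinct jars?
C(21+8-1, 8-1) = C(28, 7) = 1184040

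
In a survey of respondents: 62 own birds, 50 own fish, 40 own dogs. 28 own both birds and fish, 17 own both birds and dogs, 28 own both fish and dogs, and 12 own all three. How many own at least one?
|A∪B∪C| = 62+50+40-28-17-28+12 = 91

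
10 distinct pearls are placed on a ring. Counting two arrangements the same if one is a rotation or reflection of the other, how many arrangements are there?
(10-1)!/2 = 362880/2 = 181440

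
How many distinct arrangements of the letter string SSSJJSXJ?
8! / (4! × 3! × 1!) = 280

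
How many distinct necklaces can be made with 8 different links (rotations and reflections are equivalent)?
(8-1)!/2 = 5040/2 = 2520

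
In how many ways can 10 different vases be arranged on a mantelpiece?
10! = 3628800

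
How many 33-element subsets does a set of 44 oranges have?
C(44,33) = 44!/(33!×11!) = 7669339132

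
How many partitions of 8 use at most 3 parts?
By conjugation, equals partitions of 8 into parts ≤ 3. Let r_j(i) = number of partitions of i into parts ≤ j, for i = 0..8. r_1(i) = 1 for all i; r_j(i) = r_{j-1}(i) + r_j(i-j). Rows j = 2..3: ≤2: 1 1 2 2 3 3 4 4 5; ≤3: 1 1 2 3 4 5 7 8 10. r_3(8) = 10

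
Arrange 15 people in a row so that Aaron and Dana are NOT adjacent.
Total - adjacent = 15! - (15-1)!×2 = 1307674368000 - 174356582400 = 1133317785600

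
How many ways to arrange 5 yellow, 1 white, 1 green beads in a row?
7! / (5! × 1! × 1!) = 42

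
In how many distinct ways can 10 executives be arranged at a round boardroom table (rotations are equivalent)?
Circular: fix one position, arrange the rest. (10-1)! = 362880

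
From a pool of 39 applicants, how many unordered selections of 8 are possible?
C(39,8) = 39!/(8!×31!) = 61523748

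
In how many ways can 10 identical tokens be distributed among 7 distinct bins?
C(10+7-1, 7-1) = C(16, 6) = 8008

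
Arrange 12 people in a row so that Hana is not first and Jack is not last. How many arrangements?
By inclusion-exclusion: 12! - 2×(12-1)! + (12-2)! = 479001600 - 79833600 + 3628800 = 402796800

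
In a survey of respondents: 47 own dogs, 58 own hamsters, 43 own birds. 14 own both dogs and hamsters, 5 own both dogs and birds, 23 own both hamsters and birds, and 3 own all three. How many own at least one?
|A∪B∪C| = 47+58+43-14-5-23+3 = 109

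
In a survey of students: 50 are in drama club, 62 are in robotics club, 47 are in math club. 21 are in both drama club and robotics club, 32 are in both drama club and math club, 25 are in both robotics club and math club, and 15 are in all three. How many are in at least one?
|A∪B∪C| = 50+62+47-21-32-25+15 = 96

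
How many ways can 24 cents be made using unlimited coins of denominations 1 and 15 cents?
Coefficient of x^24 in 1/(1-x^1) · 1/(1-x^15). Use j coins of 15 for j = 0..⌊24/15⌋ = 1, the rest in 1s: 1 + 1 = 2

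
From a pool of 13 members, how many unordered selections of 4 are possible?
C(13,4) = 13!/(4!×9!) = 715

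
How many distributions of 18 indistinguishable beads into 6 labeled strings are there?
C(18+6-1, 6-1) = C(23, 5) = 33649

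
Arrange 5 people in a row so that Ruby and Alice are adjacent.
Treat as block: (5-1)! × 2! = 24 × 2 = 48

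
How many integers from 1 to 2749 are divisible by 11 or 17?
⌊2749/11⌋ + ⌊2749/17⌋ - ⌊2749/187⌋ = 249 + 161 - 14 = 396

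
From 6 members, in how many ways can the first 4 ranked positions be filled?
P(6,4) = 6!/(6-4)! = 360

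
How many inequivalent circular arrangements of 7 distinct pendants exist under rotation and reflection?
(7-1)!/2 = 720/2 = 360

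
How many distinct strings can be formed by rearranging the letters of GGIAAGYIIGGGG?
13! / (2! × 3! × 7! × 1!) = 102960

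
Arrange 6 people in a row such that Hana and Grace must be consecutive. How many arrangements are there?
Treat the 2 as one block: (6-2+1)! × 2! = 120 × 2 = 240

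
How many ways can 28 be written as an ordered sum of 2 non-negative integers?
C(28+2-1, 2-1) = C(29, 1) = 29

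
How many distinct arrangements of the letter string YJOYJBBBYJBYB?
13! / (3! × 4! × 1! × 5!) = 360360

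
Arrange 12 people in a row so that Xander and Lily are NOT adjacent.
Total - adjacent = 12! - (12-1)!×2 = 479001600 - 79833600 = 399168000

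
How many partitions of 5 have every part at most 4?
Let r_j(i) = number of partitions of i into parts ≤ j, for i = 0..5. r_1(i) = 1 for all i; r_j(i) = r_{j-1}(i) + r_j(i-j). Rows j = 2..4: ≤2: 1 1 2 2 3 3; ≤3: 1 1 2 3 4 5; ≤4: 1 1 2 3 5 6. r_4(5) = 6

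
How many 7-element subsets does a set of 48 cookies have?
C(48,7) = 48!/(7!×41!) = 73629072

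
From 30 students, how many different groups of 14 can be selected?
C(30,14) = 30!/(14!×16!) = 145422675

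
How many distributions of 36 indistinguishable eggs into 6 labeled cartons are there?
C(36+6-1, 6-1) = C(41, 5) = 749398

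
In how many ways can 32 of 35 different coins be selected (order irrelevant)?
C(35,32) = 35!/(32!×3!) = 6545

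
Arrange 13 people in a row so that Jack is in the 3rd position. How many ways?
Fix one position: (13-1)! = 479001600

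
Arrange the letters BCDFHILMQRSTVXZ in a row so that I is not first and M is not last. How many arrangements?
By inclusion-exclusion: 15! - 2×(15-1)! + (15-2)! = 1307674368000 - 174356582400 + 6227020800 = 1139544806400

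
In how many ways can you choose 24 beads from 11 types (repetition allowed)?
C(24+11-1, 11-1) = C(34, 10) = 131128140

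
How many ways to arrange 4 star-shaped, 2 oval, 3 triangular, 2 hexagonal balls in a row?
11! / (4! × 2! × 3! × 2!) = 69300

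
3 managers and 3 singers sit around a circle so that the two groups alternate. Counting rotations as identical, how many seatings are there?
Fix one of the managers: (3-1)! ways for the remaining managers, × 3! ways for the singers = 2 × 6 = 12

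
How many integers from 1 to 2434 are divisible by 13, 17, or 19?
⌊2434/13⌋+⌊2434/17⌋+⌊2434/19⌋ - ⌊2434/221⌋-⌊2434/247⌋-⌊2434/323⌋ + ⌊2434/4199⌋ = 187+143+128 - 11-9-7 + 0 = 431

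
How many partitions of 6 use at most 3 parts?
By conjugation, equals partitions of 6 into parts ≤ 3. Let r_j(i) = number of partitions of i into parts ≤ j, for i = 0..6. r_1(i) = 1 for all i; r_j(i) = r_{j-1}(i) + r_j(i-j). Rows j = 2..3: ≤2: 1 1 2 2 3 3 4; ≤3: 1 1 2 3 4 5 7. r_3(6) = 7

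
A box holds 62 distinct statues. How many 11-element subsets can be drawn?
C(62,11) = 62!/(11!×51!) = 508271323092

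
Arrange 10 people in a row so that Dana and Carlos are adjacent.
Treat as block: (10-1)! × 2! = 362880 × 2 = 725760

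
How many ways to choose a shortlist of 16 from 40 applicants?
C(40,16) = 40!/(16!×24!) = 62852101650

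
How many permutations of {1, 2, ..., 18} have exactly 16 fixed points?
Choose the 16 fixed points C(18,16) = 153, derange the rest: !2 = Σ_{j=0}^{2} (-1)^j·2!/j! = 2 - 2 + 1 = 1. Product = 153 × 1 = 153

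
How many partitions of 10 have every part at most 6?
Let r_j(i) = number of partitions of i into parts ≤ j, for i = 0..10. r_1(i) = 1 for all i; r_j(i) = r_{j-1}(i) + r_j(i-j). Rows j = 2..6: ≤2: 1 1 2 2 3 3 4 4 5 5 6; ≤3: 1 1 2 3 4 5 7 8 10 12 14; ≤4: 1 1 2 3 5 6 9 11 15 18 23; ≤5: 1 1 2 3 5 7 10 13 18 23 30; ≤6: 1 1 2 3 5 7 11 14 20 26 35. r_6(10) = 35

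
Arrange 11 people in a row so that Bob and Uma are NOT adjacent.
Total - adjacent = 11! - (11-1)!×2 = 39916800 - 7257600 = 32659200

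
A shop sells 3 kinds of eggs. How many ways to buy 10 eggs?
C(10+3-1, 3-1) = C(12, 2) = 66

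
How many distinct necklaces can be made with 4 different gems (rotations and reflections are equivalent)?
(4-1)!/2 = 6/2 = 3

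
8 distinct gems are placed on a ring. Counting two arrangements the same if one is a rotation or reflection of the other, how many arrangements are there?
(8-1)!/2 = 5040/2 = 2520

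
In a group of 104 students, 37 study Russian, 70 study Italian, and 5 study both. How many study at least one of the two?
|A∪B| = |A| + |B| - |A∩B| = 37 + 70 - 5 = 102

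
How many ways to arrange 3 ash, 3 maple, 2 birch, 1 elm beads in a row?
9! / (3! × 3! × 2! × 1!) = 5040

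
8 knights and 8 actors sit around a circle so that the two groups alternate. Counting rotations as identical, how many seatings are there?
Fix one of the knights: (8-1)! ways for the remaining knights, × 8! ways for the actors = 5040 × 40320 = 203212800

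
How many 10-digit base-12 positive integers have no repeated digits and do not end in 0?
Last digit: 11 nonzero choices. First digit: 10 (nonzero, ≠last). Middle 8: P(10,8) = 1814400. Total = 199584000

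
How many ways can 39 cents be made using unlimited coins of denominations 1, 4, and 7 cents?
Coefficient of x^39 in 1/(1-x^1) · 1/(1-x^4) · 1/(1-x^7). Case on j = number of 7-cent coins (j = 0..5); remainder r = 39 - 7j is made from {1,4} in ⌊r/4⌋+1 ways. r = 39, 32, 25, 18, 11, 4 → 10 + 9 + 7 + 5 + 3 + 2 = 36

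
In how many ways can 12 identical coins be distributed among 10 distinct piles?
C(12+10-1, 10-1) = C(21, 9) = 293930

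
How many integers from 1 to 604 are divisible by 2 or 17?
⌊604/2⌋ + ⌊604/17⌋ - ⌊604/34⌋ = 302 + 35 - 17 = 320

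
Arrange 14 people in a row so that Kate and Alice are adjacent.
Treat as block: (14-1)! × 2! = 6227020800 × 2 = 12454041600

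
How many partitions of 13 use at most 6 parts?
By conjugation, equals partitions of 13 into parts ≤ 6. Let r_j(i) = number of partitions of i into parts ≤ j, for i = 0..13. r_1(i) = 1 for all i; r_j(i) = r_{j-1}(i) + r_j(i-j). Rows j = 2..6: ≤2: 1 1 2 2 3 3 4 4 5 5 6 6 7 7; ≤3: 1 1 2 3 4 5 7 8 10 12 14 16 19 21; ≤4: 1 1 2 3 5 6 9 11 15 18 23 27 34 39; ≤5: 1 1 2 3 5 7 10 13 18 23 30 37 47 57; ≤6: 1 1 2 3 5 7 11 14 20 26 35 44 58 71. r_6(13) = 71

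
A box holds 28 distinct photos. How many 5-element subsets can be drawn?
C(28,5) = 28!/(5!×23!) = 98280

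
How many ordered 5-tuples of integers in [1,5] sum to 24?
Coefficient of x^24 in (x + x² + ... + x^5)^5. By inclusion-exclusion on dice exceeding 5: Σ_j (-1)^j C(5,j)·C(24-1-5j, 4) = C(5,0)·C(23,4) - C(5,1)·C(18,4) + C(5,2)·C(13,4) - C(5,3)·C(8,4) = 1·8855 - 5·3060 + 10·715 - 10·70 = 5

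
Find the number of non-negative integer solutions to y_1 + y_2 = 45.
C(45+2-1, 2-1) = C(46, 1) = 46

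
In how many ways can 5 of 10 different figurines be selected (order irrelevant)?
C(10,5) = 10!/(5!×5!) = 252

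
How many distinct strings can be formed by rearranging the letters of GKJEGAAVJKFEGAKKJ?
17! / (1! × 3! × 4! × 1! × 3! × 2! × 3!) = 34306272000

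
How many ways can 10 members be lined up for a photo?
10! = 3628800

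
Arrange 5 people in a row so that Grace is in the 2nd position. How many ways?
Fix one position: (5-1)! = 24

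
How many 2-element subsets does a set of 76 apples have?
C(76,2) = 76!/(2!×74!) = 2850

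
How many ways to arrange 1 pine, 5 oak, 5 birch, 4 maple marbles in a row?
15! / (1! × 5! × 5! × 4!) = 3783780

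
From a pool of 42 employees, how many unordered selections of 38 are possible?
C(42,38) = 42!/(38!×4!) = 111930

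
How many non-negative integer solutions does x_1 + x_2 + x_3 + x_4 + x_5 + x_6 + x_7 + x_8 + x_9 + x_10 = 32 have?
C(32+10-1, 10-1) = C(41, 9) = 350343565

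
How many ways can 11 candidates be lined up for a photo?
11! = 39916800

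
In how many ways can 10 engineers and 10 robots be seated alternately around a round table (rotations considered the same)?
Fix one of the engineers: (10-1)! ways for the remaining engineers, × 10! ways for the robots = 362880 × 3628800 = 1316818944000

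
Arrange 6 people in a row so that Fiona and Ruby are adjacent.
Treat as block: (6-1)! × 2! = 120 × 2 = 240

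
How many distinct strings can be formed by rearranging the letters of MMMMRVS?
7! / (1! × 1! × 1! × 4!) = 210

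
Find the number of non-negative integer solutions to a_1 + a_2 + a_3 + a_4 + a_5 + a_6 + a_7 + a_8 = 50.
C(50+8-1, 8-1) = C(57, 7) = 264385836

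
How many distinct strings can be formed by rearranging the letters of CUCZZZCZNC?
10! / (4! × 1! × 1! × 4!) = 6300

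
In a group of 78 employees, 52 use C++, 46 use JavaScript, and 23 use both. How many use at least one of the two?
|A∪B| = |A| + |B| - |A∩B| = 52 + 46 - 23 = 75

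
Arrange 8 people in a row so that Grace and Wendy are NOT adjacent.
Total - adjacent = 8! - (8-1)!×2 = 40320 - 10080 = 30240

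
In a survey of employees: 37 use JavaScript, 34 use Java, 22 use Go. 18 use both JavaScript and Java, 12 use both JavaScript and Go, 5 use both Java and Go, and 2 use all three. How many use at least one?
|A∪B∪C| = 37+34+22-18-12-5+2 = 60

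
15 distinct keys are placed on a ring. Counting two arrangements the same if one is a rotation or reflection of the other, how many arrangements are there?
(15-1)!/2 = 87178291200/2 = 43589145600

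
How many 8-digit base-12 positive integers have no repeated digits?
First digit: 11 choices (nonzero). Then descending: 11 × 11 × 10 × 9 × 8 × 7 × 6 × 5 = 18295200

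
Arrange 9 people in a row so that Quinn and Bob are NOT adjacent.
Total - adjacent = 9! - (9-1)!×2 = 362880 - 80640 = 282240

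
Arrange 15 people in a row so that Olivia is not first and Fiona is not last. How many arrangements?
By inclusion-exclusion: 15! - 2×(15-1)! + (15-2)! = 1307674368000 - 174356582400 + 6227020800 = 1139544806400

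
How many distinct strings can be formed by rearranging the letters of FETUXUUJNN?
10! / (3! × 2! × 1! × 1! × 1! × 1! × 1!) = 302400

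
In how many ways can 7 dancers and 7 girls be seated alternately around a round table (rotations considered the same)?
Fix one of the dancers: (7-1)! ways for the remaining dancers, × 7! ways for the girls = 720 × 5040 = 3628800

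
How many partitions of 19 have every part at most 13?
Let r_j(i) = number of partitions of i into parts ≤ j, for i = 0..19. r_1(i) = 1 for all i; r_j(i) = r_{j-1}(i) + r_j(i-j). Rows j = 2..13: ≤2: 1 1 2 2 3 3 4 4 5 5 6 6 7 7 8 8 9 9 10 10; ≤3: 1 1 2 3 4 5 7 8 10 12 14 16 19 21 24 27 30 33 37 40; ≤4: 1 1 2 3 5 6 9 11 15 18 23 27 34 39 47 54 64 72 84 94; ≤5: 1 1 2 3 5 7 10 13 18 23 30 37 47 57 70 84 101 119 141 164; ≤6: 1 1 2 3 5 7 11 14 20 26 35 44 58 71 90 110 136 163 199 235; ≤7: 1 1 2 3 5 7 11 15 21 28 38 49 65 82 105 131 164 201 248 300; ≤8: 1 1 2 3 5 7 11 15 22 29 40 52 70 89 116 146 186 230 288 352; ≤9: 1 1 2 3 5 7 11 15 22 30 41 54 73 94 123 157 201 252 318 393; ≤10: 1 1 2 3 5 7 11 15 22 30 42 55 75 97 128 164 212 267 340 423; ≤11: 1 1 2 3 5 7 11 15 22 30 42 56 76 99 131 169 219 278 355 445; ≤12: 1 1 2 3 5 7 11 15 22 30 42 56 77 100 133 172 224 285 366 460; ≤13: 1 1 2 3 5 7 11 15 22 30 42 56 77 101 134 174 227 290 373 471. r_13(19) = 471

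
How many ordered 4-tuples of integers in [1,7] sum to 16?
Coefficient of x^16 in (x + x² + ... + x^7)^4. By inclusion-exclusion on dice exceeding 7: Σ_j (-1)^j C(4,j)·C(16-1-7j, 3) = C(4,0)·C(15,3) - C(4,1)·C(8,3) = 1·455 - 4·56 = 231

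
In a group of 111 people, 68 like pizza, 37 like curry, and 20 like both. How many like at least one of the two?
|A∪B| = |A| + |B| - |A∩B| = 68 + 37 - 20 = 85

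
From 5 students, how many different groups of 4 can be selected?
C(5,4) = 5!/(4!×1!) = 5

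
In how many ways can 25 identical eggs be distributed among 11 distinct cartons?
C(25+11-1, 11-1) = C(35, 10) = 183579396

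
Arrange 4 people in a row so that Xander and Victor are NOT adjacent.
Total - adjacent = 4! - (4-1)!×2 = 24 - 12 = 12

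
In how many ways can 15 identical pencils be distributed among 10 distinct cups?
C(15+10-1, 10-1) = C(24, 9) = 1307504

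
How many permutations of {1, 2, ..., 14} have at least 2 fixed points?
Exactly j fixed points: C(14,j)·!(14-j); sum over j ≥ 2 (derangement numbers via !m = (m-1)·(!(m-1) + !(m-2)): !0..!12 = 1, 0, 1, 2, 9, 44, 265, 1854, 14833, 133496, 1334961, 14684570, 176214841). Σ_{j=2}^{14} C(14,j)·!(14-j) = C(14,2)·!12 + C(14,3)·!11 + C(14,4)·!10 + C(14,5)·!9 + C(14,6)·!8 + C(14,7)·!7 + C(14,8)·!6 + C(14,9)·!5 + C(14,10)·!4 + C(14,11)·!3 + C(14,12)·!2 + C(14,13)·!1 + C(14,14)·!0 = 91·176214841 + 364·14684570 + 1001·1334961 + 2002·133496 + 3003·14833 + 3432·1854 + 3003·265 + 2002·44 + 1001·9 + 364·2 + 91·1 + 14·0 + 1·1 = 23036089103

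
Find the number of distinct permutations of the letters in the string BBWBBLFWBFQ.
11! / (1! × 5! × 2! × 2! × 1!) = 83160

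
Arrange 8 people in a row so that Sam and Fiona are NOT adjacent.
Total - adjacent = 8! - (8-1)!×2 = 40320 - 10080 = 30240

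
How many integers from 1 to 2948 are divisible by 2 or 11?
⌊2948/2⌋ + ⌊2948/11⌋ - ⌊2948/22⌋ = 1474 + 268 - 134 = 1608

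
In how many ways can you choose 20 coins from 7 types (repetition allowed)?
C(20+7-1, 7-1) = C(26, 6) = 230230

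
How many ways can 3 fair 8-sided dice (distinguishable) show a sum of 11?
Coefficient of x^11 in (x + x² + ... + x^8)^3. By inclusion-exclusion on dice exceeding 8: Σ_j (-1)^j C(3,j)·C(11-1-8j, 2) = C(3,0)·C(10,2) - C(3,1)·C(2,2) = 1·45 - 3·1 = 42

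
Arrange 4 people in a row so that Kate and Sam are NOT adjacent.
Total - adjacent = 4! - (4-1)!×2 = 24 - 12 = 12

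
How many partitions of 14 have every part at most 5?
Let r_j(i) = number of partitions of i into parts ≤ j, for i = 0..14. r_1(i) = 1 for all i; r_j(i) = r_{j-1}(i) + r_j(i-j). Rows j = 2..5: ≤2: 1 1 2 2 3 3 4 4 5 5 6 6 7 7 8; ≤3: 1 1 2 3 4 5 7 8 10 12 14 16 19 21 24; ≤4: 1 1 2 3 5 6 9 11 15 18 23 27 34 39 47; ≤5: 1 1 2 3 5 7 10 13 18 23 30 37 47 57 70. r_5(14) = 70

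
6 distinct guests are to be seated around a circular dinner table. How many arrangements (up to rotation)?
Circular: fix one position, arrange the rest. (6-1)! = 120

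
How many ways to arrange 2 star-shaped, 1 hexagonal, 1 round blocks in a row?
4! / (2! × 1! × 1!) = 12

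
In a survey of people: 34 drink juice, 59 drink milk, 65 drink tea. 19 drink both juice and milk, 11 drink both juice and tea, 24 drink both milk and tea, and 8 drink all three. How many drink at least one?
|A∪B∪C| = 34+59+65-19-11-24+8 = 112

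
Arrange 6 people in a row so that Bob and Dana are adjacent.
Treat as block: (6-1)! × 2! = 120 × 2 = 240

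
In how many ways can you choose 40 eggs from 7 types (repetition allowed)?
C(40+7-1, 7-1) = C(46, 6) = 9366819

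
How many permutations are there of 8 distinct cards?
8! = 40320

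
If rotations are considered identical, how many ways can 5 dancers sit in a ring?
Circular: fix one position, arrange the rest. (5-1)! = 24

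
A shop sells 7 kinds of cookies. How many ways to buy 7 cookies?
C(7+7-1, 7-1) = C(13, 6) = 1716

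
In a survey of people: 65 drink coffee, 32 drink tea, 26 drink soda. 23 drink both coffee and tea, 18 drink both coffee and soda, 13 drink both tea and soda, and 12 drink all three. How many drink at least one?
|A∪B∪C| = 65+32+26-23-18-13+12 = 81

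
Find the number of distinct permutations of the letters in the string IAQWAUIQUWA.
11! / (2! × 2! × 3! × 2! × 2!) = 415800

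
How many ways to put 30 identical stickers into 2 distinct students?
C(30+2-1, 2-1) = C(31, 1) = 31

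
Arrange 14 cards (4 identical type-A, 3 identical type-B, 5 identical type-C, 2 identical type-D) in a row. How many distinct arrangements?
14! / (4! × 3! × 5! × 2!) = 2522520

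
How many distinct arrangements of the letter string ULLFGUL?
7! / (1! × 1! × 2! × 3!) = 420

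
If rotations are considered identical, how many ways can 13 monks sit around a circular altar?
Circular: fix one position, arrange the rest. (13-1)! = 479001600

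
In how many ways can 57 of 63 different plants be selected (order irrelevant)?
C(63,57) = 63!/(57!×6!) = 67945521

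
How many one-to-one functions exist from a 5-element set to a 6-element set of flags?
P(6,5) = 6!/(6-5)! = 720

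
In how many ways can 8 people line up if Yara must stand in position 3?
Fix one position: (8-1)! = 5040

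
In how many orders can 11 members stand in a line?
11! = 39916800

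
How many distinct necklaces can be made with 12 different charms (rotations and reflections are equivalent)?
(12-1)!/2 = 39916800/2 = 19958400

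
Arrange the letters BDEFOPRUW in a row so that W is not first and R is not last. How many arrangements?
By inclusion-exclusion: 9! - 2×(9-1)! + (9-2)! = 362880 - 80640 + 5040 = 287280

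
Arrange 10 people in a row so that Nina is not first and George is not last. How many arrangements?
By inclusion-exclusion: 10! - 2×(10-1)! + (10-2)! = 3628800 - 725760 + 40320 = 2943360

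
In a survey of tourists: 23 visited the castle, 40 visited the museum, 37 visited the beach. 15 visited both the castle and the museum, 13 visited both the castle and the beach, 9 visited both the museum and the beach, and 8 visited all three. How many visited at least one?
|A∪B∪C| = 23+40+37-15-13-9+8 = 71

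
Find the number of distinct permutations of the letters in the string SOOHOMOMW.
9! / (2! × 1! × 1! × 4! × 1!) = 7560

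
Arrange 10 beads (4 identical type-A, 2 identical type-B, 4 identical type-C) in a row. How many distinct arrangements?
10! / (4! × 2! × 4!) = 3150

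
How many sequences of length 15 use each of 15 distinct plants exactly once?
15! = 1307674368000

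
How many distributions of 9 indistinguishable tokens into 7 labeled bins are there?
C(9+7-1, 7-1) = C(15, 6) = 5005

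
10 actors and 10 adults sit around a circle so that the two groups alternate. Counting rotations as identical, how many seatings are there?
Fix one of the actors: (10-1)! ways for the remaining actors, × 10! ways for the adults = 362880 × 3628800 = 1316818944000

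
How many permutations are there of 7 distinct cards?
7! = 5040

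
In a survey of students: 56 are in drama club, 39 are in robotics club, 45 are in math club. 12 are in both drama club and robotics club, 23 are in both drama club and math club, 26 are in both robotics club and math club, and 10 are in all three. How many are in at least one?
|A∪B∪C| = 56+39+45-12-23-26+10 = 89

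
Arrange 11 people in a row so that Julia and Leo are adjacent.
Treat as block: (11-1)! × 2! = 3628800 × 2 = 7257600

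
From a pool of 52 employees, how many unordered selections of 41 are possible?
C(52,41) = 52!/(41!×11!) = 60403728840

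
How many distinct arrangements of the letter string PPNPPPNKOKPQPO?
14! / (2! × 7! × 2! × 1! × 2!) = 2162160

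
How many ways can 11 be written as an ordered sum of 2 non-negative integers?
C(11+2-1, 2-1) = C(12, 1) = 12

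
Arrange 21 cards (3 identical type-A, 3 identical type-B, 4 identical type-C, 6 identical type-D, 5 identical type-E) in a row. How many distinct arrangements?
21! / (3! × 3! × 4! × 6! × 5!) = 684410126400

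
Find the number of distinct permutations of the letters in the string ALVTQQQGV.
9! / (1! × 1! × 1! × 1! × 2! × 3!) = 30240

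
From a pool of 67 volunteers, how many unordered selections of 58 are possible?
C(67,58) = 67!/(58!×9!) = 42757703560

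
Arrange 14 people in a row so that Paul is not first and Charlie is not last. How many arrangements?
By inclusion-exclusion: 14! - 2×(14-1)! + (14-2)! = 87178291200 - 12454041600 + 479001600 = 75203251200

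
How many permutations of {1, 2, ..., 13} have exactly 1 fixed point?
Choose the 1 fixed point C(13,1) = 13, derange the rest: !12 = Σ_{j=0}^{12} (-1)^j·12!/j! = 479001600 - 479001600 + 239500800 - 79833600 + 19958400 - 3991680 + 665280 - 95040 + 11880 - 1320 + 132 - 12 + 1 = 176214841. Product = 13 × 176214841 = 2290792933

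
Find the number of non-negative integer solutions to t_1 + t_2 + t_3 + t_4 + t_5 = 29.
C(29+5-1, 5-1) = C(33, 4) = 40920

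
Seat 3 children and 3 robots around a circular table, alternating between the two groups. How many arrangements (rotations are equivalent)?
Fix one of the children: (3-1)! ways for the remaining children, × 3! ways for the robots = 2 × 6 = 12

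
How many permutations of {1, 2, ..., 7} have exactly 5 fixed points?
Choose the 5 fixed points C(7,5) = 21, derange the rest: !2 = Σ_{j=0}^{2} (-1)^j·2!/j! = 2 - 2 + 1 = 1. Product = 21 × 1 = 21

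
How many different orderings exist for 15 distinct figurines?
15! = 1307674368000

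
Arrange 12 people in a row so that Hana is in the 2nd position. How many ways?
Fix one position: (12-1)! = 39916800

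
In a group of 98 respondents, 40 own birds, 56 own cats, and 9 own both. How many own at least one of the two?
|A∪B| = |A| + |B| - |A∩B| = 40 + 56 - 9 = 87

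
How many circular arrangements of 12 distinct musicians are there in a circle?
Circular: fix one position, arrange the rest. (12-1)! = 39916800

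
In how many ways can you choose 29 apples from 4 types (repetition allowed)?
C(29+4-1, 4-1) = C(32, 3) = 4960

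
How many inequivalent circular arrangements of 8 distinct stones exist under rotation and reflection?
(8-1)!/2 = 5040/2 = 2520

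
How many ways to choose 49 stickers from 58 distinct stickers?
C(58,49) = 58!/(49!×9!) = 10648873950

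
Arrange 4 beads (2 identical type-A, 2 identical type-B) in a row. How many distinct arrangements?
4! / (2! × 2!) = 6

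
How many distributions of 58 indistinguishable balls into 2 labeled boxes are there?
C(58+2-1, 2-1) = C(59, 1) = 59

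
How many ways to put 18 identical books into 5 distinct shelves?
C(18+5-1, 5-1) = C(22, 4) = 7315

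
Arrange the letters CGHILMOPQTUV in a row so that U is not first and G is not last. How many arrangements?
By inclusion-exclusion: 12! - 2×(12-1)! + (12-2)! = 479001600 - 79833600 + 3628800 = 402796800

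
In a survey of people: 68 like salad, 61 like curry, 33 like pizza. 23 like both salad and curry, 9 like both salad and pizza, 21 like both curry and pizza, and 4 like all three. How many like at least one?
|A∪B∪C| = 68+61+33-23-9-21+4 = 113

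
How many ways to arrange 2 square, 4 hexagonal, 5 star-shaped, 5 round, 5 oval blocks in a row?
21! / (2! × 4! × 5! × 5! × 5!) = 615969113760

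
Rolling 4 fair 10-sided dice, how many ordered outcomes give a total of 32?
Coefficient of x^32 in (x + x² + ... + x^10)^4. By inclusion-exclusion on dice exceeding 10: Σ_j (-1)^j C(4,j)·C(32-1-10j, 3) = C(4,0)·C(31,3) - C(4,1)·C(21,3) + C(4,2)·C(11,3) = 1·4495 - 4·1330 + 6·165 = 165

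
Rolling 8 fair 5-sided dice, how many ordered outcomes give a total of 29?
Coefficient of x^29 in (x + x² + ... + x^5)^8. By inclusion-exclusion on dice exceeding 5: Σ_j (-1)^j C(8,j)·C(29-1-5j, 7) = C(8,0)·C(28,7) - C(8,1)·C(23,7) + C(8,2)·C(18,7) - C(8,3)·C(13,7) + C(8,4)·C(8,7) = 1·1184040 - 8·245157 + 28·31824 - 56·1716 + 70·8 = 18320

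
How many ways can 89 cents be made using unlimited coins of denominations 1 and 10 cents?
Coefficient of x^89 in 1/(1-x^1) · 1/(1-x^10). Use j coins of 10 for j = 0..⌊89/10⌋ = 8, the rest in 1s: 8 + 1 = 9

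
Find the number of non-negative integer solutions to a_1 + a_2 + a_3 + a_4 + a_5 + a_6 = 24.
C(24+6-1, 6-1) = C(29, 5) = 118755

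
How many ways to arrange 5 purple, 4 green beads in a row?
9! / (5! × 4!) = 126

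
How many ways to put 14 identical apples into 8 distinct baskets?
C(14+8-1, 8-1) = C(21, 7) = 116280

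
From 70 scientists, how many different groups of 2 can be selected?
C(70,2) = 70!/(2!×68!) = 2415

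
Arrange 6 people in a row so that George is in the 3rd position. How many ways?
Fix one position: (6-1)! = 120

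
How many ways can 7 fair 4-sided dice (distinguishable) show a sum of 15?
Coefficient of x^15 in (x + x² + ... + x^4)^7. By inclusion-exclusion on dice exceeding 4: Σ_j (-1)^j C(7,j)·C(15-1-4j, 6) = C(7,0)·C(14,6) - C(7,1)·C(10,6) + C(7,2)·C(6,6) = 1·3003 - 7·210 + 21·1 = 1554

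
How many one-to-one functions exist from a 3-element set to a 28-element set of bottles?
P(28,3) = 28!/(28-3)! = 19656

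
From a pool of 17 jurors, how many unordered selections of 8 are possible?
C(17,8) = 17!/(8!×9!) = 24310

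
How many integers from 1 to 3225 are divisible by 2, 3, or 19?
⌊3225/2⌋+⌊3225/3⌋+⌊3225/19⌋ - ⌊3225/6⌋-⌊3225/38⌋-⌊3225/57⌋ + ⌊3225/114⌋ = 1612+1075+169 - 537-84-56 + 28 = 2207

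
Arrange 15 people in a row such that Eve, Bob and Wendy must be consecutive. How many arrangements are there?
Treat the 3 as one block: (15-3+1)! × 3! = 6227020800 × 6 = 37362124800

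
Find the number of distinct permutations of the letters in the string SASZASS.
7! / (1! × 4! × 2!) = 105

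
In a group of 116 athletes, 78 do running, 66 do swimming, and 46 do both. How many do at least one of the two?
|A∪B| = |A| + |B| - |A∩B| = 78 + 66 - 46 = 98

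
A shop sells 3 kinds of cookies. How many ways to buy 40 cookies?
C(40+3-1, 3-1) = C(42, 2) = 861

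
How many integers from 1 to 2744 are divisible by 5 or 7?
⌊2744/5⌋ + ⌊2744/7⌋ - ⌊2744/35⌋ = 548 + 392 - 78 = 862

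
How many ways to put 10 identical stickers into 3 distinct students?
C(10+3-1, 3-1) = C(12, 2) = 66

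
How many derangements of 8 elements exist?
!8 = Σ_{j=0}^{8} (-1)^j·8!/j! = 40320 - 40320 + 20160 - 6720 + 1680 - 336 + 56 - 8 + 1 = 14833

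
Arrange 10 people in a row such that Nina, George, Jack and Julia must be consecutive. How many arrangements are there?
Treat the 4 as one block: (10-4+1)! × 4! = 5040 × 24 = 120960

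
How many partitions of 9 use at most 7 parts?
By conjugation, equals partitions of 9 into parts ≤ 7. Let r_j(i) = number of partitions of i into parts ≤ j, for i = 0..9. r_1(i) = 1 for all i; r_j(i) = r_{j-1}(i) + r_j(i-j). Rows j = 2..7: ≤2: 1 1 2 2 3 3 4 4 5 5; ≤3: 1 1 2 3 4 5 7 8 10 12; ≤4: 1 1 2 3 5 6 9 11 15 18; ≤5: 1 1 2 3 5 7 10 13 18 23; ≤6: 1 1 2 3 5 7 11 14 20 26; ≤7: 1 1 2 3 5 7 11 15 21 28. r_7(9) = 28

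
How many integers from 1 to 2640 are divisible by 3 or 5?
⌊2640/3⌋ + ⌊2640/5⌋ - ⌊2640/15⌋ = 880 + 528 - 176 = 1232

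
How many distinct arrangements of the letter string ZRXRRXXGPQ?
10! / (3! × 3! × 1! × 1! × 1! × 1!) = 100800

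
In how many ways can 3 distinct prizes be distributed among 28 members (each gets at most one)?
P(28,3) = 28!/(28-3)! = 19656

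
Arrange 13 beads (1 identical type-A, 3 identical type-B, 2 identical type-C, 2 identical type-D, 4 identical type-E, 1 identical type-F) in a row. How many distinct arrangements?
13! / (1! × 3! × 2! × 2! × 4! × 1!) = 10810800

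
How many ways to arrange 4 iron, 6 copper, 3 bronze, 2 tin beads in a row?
15! / (4! × 6! × 3! × 2!) = 6306300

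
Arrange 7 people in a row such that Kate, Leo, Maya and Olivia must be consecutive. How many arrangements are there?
Treat the 4 as one block: (7-4+1)! × 4! = 24 × 24 = 576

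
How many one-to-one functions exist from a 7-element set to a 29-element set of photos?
P(29,7) = 29!/(29-7)! = 7866331200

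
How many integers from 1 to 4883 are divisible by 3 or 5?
⌊4883/3⌋ + ⌊4883/5⌋ - ⌊4883/15⌋ = 1627 + 976 - 325 = 2278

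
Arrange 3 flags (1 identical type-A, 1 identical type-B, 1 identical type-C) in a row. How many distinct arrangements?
3! / (1! × 1! × 1!) = 6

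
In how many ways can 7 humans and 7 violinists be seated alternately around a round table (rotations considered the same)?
Fix one of the humans: (7-1)! ways for the remaining humans, × 7! ways for the violinists = 720 × 5040 = 3628800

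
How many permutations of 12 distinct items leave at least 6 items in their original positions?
Exactly j fixed points: C(12,j)·!(12-j); sum over j ≥ 6 (derangement numbers via !m = (m-1)·(!(m-1) + !(m-2)): !0..!6 = 1, 0, 1, 2, 9, 44, 265). Σ_{j=6}^{12} C(12,j)·!(12-j) = C(12,6)·!6 + C(12,7)·!5 + C(12,8)·!4 + C(12,9)·!3 + C(12,10)·!2 + C(12,11)·!1 + C(12,12)·!0 = 924·265 + 792·44 + 495·9 + 220·2 + 66·1 + 12·0 + 1·1 = 284670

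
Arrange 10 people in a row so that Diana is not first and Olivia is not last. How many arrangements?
By inclusion-exclusion: 10! - 2×(10-1)! + (10-2)! = 3628800 - 725760 + 40320 = 2943360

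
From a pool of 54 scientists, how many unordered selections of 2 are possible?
C(54,2) = 54!/(2!×52!) = 1431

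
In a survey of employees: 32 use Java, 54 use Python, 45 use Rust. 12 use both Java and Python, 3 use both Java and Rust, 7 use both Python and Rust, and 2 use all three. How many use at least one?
|A∪B∪C| = 32+54+45-12-3-7+2 = 111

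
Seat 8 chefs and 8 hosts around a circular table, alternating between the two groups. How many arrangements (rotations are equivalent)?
Fix one of the chefs: (8-1)! ways for the remaining chefs, × 8! ways for the hosts = 5040 × 40320 = 203212800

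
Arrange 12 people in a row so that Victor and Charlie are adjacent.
Treat as block: (12-1)! × 2! = 39916800 × 2 = 79833600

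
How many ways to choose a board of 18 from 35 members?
C(35,18) = 35!/(18!×17!) = 4537567650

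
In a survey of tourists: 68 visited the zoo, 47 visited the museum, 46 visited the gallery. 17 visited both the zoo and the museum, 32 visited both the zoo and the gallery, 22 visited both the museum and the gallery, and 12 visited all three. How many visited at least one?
|A∪B∪C| = 68+47+46-17-32-22+12 = 102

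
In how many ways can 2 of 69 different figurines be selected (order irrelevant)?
C(69,2) = 69!/(2!×67!) = 2346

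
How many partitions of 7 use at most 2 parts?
By conjugation, equals partitions of 7 into parts ≤ 2. Let r_j(i) = number of partitions of i into parts ≤ j, for i = 0..7. r_1(i) = 1 for all i; r_j(i) = r_{j-1}(i) + r_j(i-j). Rows j = 2..2: ≤2: 1 1 2 2 3 3 4 4. r_2(7) = 4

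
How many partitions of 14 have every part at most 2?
Let r_j(i) = number of partitions of i into parts ≤ j, for i = 0..14. r_1(i) = 1 for all i; r_j(i) = r_{j-1}(i) + r_j(i-j). Rows j = 2..2: ≤2: 1 1 2 2 3 3 4 4 5 5 6 6 7 7 8. r_2(14) = 8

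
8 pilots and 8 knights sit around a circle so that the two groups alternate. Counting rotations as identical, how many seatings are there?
Fix one of the pilots: (8-1)! ways for the remaining pilots, × 8! ways for the knights = 5040 × 40320 = 203212800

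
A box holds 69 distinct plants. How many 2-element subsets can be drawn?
C(69,2) = 69!/(2!×67!) = 2346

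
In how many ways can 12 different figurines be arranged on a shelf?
12! = 479001600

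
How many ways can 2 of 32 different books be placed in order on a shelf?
P(32,2) = 32!/(32-2)! = 992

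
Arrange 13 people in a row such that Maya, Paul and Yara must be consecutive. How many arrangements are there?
Treat the 3 as one block: (13-3+1)! × 3! = 39916800 × 6 = 239500800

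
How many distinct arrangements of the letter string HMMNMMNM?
8! / (1! × 2! × 5!) = 168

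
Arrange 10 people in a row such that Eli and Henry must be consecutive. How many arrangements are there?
Treat the 2 as one block: (10-2+1)! × 2! = 362880 × 2 = 725760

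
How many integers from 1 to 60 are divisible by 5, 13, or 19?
⌊60/5⌋+⌊60/13⌋+⌊60/19⌋ - ⌊60/65⌋-⌊60/95⌋-⌊60/247⌋ + ⌊60/1235⌋ = 12+4+3 - 0-0-0 + 0 = 19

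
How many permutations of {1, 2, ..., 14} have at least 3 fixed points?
Exactly j fixed points: C(14,j)·!(14-j); sum over j ≥ 3 (derangement numbers via !m = (m-1)·(!(m-1) + !(m-2)): !0..!11 = 1, 0, 1, 2, 9, 44, 265, 1854, 14833, 133496, 1334961, 14684570). Σ_{j=3}^{14} C(14,j)·!(14-j) = C(14,3)·!11 + C(14,4)·!10 + C(14,5)·!9 + C(14,6)·!8 + C(14,7)·!7 + C(14,8)·!6 + C(14,9)·!5 + C(14,10)·!4 + C(14,11)·!3 + C(14,12)·!2 + C(14,13)·!1 + C(14,14)·!0 = 364·14684570 + 1001·1334961 + 2002·133496 + 3003·14833 + 3432·1854 + 3003·265 + 2002·44 + 1001·9 + 364·2 + 91·1 + 14·0 + 1·1 = 7000538572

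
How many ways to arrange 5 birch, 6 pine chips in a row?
11! / (5! × 6!) = 462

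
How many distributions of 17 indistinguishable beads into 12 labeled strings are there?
C(17+12-1, 12-1) = C(28, 11) = 21474180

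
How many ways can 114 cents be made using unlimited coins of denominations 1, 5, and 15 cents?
Coefficient of x^114 in 1/(1-x^1) · 1/(1-x^5) · 1/(1-x^15). Case on j = number of 15-cent coins (j = 0..7); remainder r = 114 - 15j is made from {1,5} in ⌊r/5⌋+1 ways. r = 114, 99, 84, 69, 54, 39, 24, 9 → 23 + 20 + 17 + 14 + 11 + 8 + 5 + 2 = 100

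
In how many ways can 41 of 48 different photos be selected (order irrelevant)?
C(48,41) = 48!/(41!×7!) = 73629072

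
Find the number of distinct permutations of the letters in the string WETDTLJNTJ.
10! / (3! × 1! × 1! × 1! × 2! × 1! × 1!) = 302400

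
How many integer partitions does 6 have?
Pentagonal recurrence p(n) = p(n-1) + p(n-2) - p(n-5) - p(n-7) + p(n-12) + p(n-15) - ... gives p(0..5) = 1, 1, 2, 3, 5, 7. p(6) = p(5) + p(4) - p(1) = 7 + 5 - 1 = 11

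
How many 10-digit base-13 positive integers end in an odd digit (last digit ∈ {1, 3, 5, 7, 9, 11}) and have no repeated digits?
Last∈{1,3,5,7,9,11}. Last=0: 0. Last nonzero: 6×11×P(11,8) = 439084800. Total = 439084800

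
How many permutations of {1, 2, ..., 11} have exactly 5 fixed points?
Choose the 5 fixed points C(11,5) = 462, derange the rest: !6 = Σ_{j=0}^{6} (-1)^j·6!/j! = 720 - 720 + 360 - 120 + 30 - 6 + 1 = 265. Product = 462 × 265 = 122430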